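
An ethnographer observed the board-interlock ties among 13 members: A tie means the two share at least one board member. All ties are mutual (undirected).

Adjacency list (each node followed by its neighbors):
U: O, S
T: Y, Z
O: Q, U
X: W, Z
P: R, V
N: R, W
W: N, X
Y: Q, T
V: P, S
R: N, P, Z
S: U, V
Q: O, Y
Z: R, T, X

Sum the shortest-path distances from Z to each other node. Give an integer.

Distances from Z: N:2, O:4, P:2, Q:3, R:1, S:4, T:1, U:5, V:3, W:2, X:1, Y:2.
Sum = 2 + 4 + 2 + 3 + 1 + 4 + 1 + 5 + 3 + 2 + 1 + 2 = 30.

30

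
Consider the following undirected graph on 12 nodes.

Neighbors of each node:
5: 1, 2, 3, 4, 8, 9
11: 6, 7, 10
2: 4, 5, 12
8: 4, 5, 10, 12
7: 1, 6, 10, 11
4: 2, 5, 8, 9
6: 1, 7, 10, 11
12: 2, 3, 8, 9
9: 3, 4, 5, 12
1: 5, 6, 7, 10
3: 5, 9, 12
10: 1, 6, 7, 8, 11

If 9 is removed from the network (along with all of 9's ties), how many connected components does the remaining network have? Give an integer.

9's neighbors (3, 4, 5, and 12) remain reachable from one another through other ties, so the rest of the network stays in one piece.

1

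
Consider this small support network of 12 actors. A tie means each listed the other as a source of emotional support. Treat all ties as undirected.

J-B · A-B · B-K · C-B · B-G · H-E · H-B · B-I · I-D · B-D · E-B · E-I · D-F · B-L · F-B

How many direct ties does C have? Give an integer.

C is directly tied to B. That is 1 neighbor, so the degree of C is 1.

1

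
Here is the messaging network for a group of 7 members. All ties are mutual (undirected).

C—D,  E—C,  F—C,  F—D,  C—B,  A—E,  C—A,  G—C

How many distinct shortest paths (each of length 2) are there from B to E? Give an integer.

The shortest distance is 2, and the only length-2 path is B–C–E. So there is exactly 1 shortest path.

1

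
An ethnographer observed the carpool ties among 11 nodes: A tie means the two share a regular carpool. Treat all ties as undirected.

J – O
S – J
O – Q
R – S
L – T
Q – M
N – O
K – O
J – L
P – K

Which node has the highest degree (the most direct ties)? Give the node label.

Degrees — J:3, K:2, L:2, M:1, N:1, O:4, P:1, Q:2, R:1, S:2, T:1.
The maximum is 4, attained only by O.

O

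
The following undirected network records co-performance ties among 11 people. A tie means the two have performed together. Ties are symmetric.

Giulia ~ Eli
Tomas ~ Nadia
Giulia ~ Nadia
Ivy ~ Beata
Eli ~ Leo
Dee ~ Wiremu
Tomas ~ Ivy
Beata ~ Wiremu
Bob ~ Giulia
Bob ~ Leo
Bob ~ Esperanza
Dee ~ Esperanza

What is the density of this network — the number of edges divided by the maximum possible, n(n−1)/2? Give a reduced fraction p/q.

12/55

There are 12 edges and 11 nodes, so the maximum possible is C(11,2) = 55.
Density = 12/55.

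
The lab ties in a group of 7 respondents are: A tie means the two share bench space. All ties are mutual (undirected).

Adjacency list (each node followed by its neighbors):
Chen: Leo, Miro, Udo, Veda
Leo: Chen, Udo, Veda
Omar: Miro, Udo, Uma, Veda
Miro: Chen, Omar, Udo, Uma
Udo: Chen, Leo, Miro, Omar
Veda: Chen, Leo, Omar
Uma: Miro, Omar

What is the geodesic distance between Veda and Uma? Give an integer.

One shortest route is Veda – Omar – Uma, which uses 2 edges, and Veda and Uma are not directly tied, so nothing shorter exists. So d(Veda,Uma) = 2.

2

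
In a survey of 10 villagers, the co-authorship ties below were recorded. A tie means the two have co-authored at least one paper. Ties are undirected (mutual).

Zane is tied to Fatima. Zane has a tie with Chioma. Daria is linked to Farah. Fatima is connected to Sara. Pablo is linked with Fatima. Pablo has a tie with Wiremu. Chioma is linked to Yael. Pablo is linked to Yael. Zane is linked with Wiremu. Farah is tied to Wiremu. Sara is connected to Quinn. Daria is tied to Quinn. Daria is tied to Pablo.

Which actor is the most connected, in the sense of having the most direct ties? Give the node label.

Degrees — Chioma:2, Daria:3, Farah:2, Fatima:3, Pablo:4, Quinn:2, Sara:2, Wiremu:3, Yael:2, Zane:3.
The maximum is 4, attained only by Pablo.

Pablo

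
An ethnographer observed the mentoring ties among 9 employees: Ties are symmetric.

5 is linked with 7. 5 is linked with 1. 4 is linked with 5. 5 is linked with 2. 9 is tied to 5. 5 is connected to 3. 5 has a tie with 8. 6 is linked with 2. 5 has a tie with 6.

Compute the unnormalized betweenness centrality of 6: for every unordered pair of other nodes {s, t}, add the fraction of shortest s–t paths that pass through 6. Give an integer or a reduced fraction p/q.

No shortest path between any pair of other nodes passes through 6.
Summing the contributions gives betweenness(6) = 0.

0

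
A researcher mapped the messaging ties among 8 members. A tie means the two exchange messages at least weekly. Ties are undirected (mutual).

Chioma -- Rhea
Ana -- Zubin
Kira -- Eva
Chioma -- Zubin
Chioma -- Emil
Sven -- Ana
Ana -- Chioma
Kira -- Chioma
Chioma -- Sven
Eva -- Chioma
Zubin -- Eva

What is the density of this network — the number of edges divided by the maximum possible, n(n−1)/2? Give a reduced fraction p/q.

11/28

There are 11 edges and 8 nodes, so the maximum possible is C(8,2) = 28.
Density = 11/28.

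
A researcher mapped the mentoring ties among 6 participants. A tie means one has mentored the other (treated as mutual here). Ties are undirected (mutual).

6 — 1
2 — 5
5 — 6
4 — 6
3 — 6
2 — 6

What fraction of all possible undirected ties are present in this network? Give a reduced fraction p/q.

2/5

There are 6 edges and 6 nodes, so the maximum possible is C(6,2) = 15.
Density = 6/15 = 2/5.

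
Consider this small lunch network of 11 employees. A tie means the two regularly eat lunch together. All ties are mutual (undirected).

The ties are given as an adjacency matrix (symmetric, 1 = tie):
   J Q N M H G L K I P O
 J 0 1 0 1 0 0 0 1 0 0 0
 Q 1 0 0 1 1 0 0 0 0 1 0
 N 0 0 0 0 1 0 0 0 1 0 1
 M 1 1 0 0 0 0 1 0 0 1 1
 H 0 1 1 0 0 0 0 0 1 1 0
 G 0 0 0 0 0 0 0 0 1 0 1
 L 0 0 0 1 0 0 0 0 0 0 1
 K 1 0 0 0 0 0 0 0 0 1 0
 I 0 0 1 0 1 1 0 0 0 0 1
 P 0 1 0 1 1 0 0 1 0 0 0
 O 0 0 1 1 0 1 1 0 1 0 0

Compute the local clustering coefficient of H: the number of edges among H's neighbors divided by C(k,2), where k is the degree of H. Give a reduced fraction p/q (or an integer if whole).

H's neighbors: I, N, P, and Q (k = 4).
Possible neighbor pairs: C(4,2) = 6. Edges among them: I–N, P–Q → e = 2.
Clustering(H) = 2/6 = 1/3.

1/3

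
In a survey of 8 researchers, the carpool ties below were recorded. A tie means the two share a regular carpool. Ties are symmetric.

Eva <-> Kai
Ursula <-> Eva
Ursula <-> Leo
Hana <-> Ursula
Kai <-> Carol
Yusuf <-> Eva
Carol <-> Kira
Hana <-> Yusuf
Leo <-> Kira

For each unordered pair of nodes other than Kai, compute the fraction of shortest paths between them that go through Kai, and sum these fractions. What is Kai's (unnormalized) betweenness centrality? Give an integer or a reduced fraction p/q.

Pairs whose geodesics pass through Kai — Ursula–Carol: 1/2; Kira–Eva: 1/2; Kira–Yusuf: 1/3; Carol–Eva: 1; Carol–Yusuf: 1; Carol–Hana: 2/3.
All other pairs contribute 0.
Summing the contributions gives betweenness(Kai) = 4.

4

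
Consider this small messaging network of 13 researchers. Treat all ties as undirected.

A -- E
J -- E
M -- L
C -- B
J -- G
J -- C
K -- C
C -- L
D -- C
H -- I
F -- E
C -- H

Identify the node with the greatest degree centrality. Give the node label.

C

Degrees — A:1, B:1, C:6, D:1, E:3, F:1, G:1, H:2, I:1, J:3, K:1, L:2, M:1.
The maximum is 6, attained only by C.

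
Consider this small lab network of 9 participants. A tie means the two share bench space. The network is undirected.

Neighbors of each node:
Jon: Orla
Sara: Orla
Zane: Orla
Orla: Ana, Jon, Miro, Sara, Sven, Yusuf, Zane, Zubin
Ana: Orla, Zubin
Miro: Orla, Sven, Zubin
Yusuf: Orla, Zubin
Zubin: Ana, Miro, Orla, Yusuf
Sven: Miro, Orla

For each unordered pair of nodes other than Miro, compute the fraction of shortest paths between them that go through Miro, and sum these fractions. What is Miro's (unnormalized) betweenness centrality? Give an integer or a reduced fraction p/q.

1/2

Pairs whose geodesics pass through Miro — Zubin–Sven: 1/2.
All other pairs contribute 0.
Summing the contributions gives betweenness(Miro) = 1/2.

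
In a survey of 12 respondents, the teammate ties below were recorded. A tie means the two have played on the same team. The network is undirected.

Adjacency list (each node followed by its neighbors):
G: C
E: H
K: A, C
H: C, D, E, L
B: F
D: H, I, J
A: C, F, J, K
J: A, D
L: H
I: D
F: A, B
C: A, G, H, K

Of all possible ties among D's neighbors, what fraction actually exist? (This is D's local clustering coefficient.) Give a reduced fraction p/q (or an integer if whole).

0

D's neighbors: H, I, and J (k = 3).
Possible neighbor pairs: C(3,2) = 3. Edges among them: none → e = 0.
Clustering(D) = 0/3 = 0.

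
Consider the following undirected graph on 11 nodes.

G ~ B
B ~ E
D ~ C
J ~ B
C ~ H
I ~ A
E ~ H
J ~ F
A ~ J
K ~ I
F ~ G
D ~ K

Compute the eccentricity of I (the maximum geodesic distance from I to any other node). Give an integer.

Distances from I: A:1, B:3, C:3, D:2, E:4, F:3, G:4, H:4, J:2, K:1.
The largest is 4 (to G, E, and H), so the eccentricity of I is 4.

4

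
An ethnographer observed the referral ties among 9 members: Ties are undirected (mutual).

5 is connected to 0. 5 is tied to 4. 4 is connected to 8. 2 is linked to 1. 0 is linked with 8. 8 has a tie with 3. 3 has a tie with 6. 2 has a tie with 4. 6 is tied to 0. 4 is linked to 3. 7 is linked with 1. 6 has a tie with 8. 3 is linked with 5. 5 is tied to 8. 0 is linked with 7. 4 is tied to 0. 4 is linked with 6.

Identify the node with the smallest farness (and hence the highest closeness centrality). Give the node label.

4

Farness (sum of distances to all others) for each node — 0:11, 1:18, 2:14, 3:14, 4:10, 5:13, 6:13, 7:15, 8:12.
The smallest farness is 10, for 4, so 4 has the highest closeness.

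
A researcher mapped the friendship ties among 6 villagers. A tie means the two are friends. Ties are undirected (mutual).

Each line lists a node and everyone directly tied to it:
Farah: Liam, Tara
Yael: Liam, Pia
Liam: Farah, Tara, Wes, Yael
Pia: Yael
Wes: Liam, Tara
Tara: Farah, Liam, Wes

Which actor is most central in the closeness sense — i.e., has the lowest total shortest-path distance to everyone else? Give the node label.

Farness (sum of distances to all others) for each node — Farah:9, Liam:6, Pia:12, Tara:8, Wes:9, Yael:8.
The smallest farness is 6, for Liam, so Liam has the highest closeness.

Liam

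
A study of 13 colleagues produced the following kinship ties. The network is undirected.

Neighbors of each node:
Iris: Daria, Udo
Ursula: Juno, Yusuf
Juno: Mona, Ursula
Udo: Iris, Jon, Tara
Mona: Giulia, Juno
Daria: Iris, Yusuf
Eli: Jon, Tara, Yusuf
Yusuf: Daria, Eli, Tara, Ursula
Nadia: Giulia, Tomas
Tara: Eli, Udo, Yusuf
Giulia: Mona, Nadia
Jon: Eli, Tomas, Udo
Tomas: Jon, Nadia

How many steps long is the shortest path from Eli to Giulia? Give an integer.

4

One shortest route is Eli – Jon – Tomas – Nadia – Giulia, which uses 4 edges, and at distance 3 from Eli we only reach {Iris, Juno, Nadia}, which does not include Giulia. So d(Eli,Giulia) = 4.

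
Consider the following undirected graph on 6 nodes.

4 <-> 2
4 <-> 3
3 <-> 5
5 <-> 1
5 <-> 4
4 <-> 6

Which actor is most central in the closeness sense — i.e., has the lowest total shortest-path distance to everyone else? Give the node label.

Farness (sum of distances to all others) for each node — 1:11, 2:10, 3:8, 4:6, 5:7, 6:10.
The smallest farness is 6, for 4, so 4 has the highest closeness.

4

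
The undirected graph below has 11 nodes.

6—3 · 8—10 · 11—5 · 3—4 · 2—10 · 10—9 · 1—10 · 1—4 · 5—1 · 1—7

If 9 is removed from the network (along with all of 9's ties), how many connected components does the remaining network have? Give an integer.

9's neighbors (10) remain reachable from one another through other ties, so the rest of the network stays in one piece.

1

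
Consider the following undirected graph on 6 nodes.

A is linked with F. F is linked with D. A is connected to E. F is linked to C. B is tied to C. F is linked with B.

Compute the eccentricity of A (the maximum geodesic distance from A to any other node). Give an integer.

2

Distances from A: B:2, C:2, D:2, E:1, F:1.
The largest is 2 (to D, C, and B), so the eccentricity of A is 2.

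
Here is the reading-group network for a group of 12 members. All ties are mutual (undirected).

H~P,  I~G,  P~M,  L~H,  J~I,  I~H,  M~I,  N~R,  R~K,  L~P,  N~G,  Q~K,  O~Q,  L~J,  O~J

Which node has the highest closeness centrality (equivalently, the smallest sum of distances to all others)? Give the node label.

Farness (sum of distances to all others) for each node — G:26, H:28, I:22, J:23, K:35, L:28, M:29, N:30, O:27, P:31, Q:31, R:34.
The smallest farness is 22, for I, so I has the highest closeness.

I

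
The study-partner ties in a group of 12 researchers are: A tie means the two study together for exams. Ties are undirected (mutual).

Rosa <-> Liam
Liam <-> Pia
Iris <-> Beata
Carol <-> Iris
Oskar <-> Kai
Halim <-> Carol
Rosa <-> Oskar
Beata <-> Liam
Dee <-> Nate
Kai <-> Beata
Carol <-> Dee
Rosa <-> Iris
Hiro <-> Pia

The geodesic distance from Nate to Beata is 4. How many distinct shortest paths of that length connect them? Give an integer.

1

The shortest distance is 4, and the only length-4 path is Nate–Dee–Carol–Iris–Beata. So there is exactly 1 shortest path.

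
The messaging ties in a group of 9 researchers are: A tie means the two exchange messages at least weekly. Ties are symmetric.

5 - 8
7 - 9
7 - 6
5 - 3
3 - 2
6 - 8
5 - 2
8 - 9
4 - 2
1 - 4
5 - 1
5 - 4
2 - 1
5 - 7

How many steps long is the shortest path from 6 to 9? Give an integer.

2

One shortest route is 6 – 7 – 9, which uses 2 edges, and 6 and 9 are not directly tied, so nothing shorter exists. So d(6,9) = 2.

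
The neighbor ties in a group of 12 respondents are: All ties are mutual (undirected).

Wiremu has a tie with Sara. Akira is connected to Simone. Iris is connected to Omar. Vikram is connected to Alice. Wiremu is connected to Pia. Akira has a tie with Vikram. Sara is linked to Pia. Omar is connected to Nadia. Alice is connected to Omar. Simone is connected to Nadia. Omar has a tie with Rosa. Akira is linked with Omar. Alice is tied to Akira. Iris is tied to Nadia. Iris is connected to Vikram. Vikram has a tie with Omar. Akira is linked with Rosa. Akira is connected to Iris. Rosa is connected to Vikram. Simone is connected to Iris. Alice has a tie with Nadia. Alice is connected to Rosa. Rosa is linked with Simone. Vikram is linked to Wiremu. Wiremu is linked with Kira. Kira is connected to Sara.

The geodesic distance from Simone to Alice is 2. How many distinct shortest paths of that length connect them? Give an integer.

3

The shortest distance is 2. The length-2 paths are: Simone–Nadia–Alice; Simone–Akira–Alice; Simone–Rosa–Alice.
That gives 3 distinct shortest paths.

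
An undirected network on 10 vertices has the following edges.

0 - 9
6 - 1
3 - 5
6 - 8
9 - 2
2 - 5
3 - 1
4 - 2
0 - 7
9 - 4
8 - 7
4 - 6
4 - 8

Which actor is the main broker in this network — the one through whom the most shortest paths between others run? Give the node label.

Unnormalized betweenness of each node: 0:2, 1:4, 2:8, 3:2, 4:9, 5:4, 6:8, 7:2, 8:6, 9:6.
4 has the largest value, 9, making it the main broker — the node through which the most shortest paths run.

4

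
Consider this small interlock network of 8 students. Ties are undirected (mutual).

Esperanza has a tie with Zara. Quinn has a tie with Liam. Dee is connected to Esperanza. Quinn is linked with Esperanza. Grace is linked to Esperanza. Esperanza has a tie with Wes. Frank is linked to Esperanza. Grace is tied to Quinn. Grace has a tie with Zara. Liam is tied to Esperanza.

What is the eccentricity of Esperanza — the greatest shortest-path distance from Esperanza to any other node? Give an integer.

Distances from Esperanza: Dee:1, Frank:1, Grace:1, Liam:1, Quinn:1, Wes:1, Zara:1.
The largest is 1 (to Frank, Quinn, Liam, Wes, Dee, Zara, and Grace), so the eccentricity of Esperanza is 1.

1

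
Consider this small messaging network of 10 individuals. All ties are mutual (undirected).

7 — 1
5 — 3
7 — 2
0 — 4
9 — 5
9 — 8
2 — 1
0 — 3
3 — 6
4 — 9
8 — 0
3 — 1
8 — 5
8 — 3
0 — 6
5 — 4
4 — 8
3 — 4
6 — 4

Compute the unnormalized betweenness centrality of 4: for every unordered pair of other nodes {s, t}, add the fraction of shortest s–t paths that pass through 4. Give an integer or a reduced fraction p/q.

4

Pairs whose geodesics pass through 4 — 8–6: 1/3; 5–0: 1/3; 5–6: 1/2; 9–3: 1/3; 9–0: 1/2; 9–6: 1; 9–7: 1/3; 9–1: 1/3; 9–2: 1/3.
All other pairs contribute 0.
Summing the contributions gives betweenness(4) = 4.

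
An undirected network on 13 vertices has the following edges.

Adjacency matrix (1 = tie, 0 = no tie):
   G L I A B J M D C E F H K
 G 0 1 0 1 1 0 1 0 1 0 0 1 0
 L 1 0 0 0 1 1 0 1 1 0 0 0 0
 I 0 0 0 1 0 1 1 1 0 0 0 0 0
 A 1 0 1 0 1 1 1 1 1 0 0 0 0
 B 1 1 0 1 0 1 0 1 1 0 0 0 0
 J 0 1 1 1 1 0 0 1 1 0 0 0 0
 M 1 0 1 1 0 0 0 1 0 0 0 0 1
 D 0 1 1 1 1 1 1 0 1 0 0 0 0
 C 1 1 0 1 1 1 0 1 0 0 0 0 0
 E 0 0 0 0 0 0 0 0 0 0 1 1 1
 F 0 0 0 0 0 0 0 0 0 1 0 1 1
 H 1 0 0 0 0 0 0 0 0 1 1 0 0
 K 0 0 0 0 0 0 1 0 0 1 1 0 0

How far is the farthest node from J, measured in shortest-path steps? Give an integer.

Distances from J: A:1, B:1, C:1, D:1, E:4, F:4, G:2, H:3, I:1, K:3, L:1, M:2.
The largest is 4 (to E and F), so the eccentricity of J is 4.

4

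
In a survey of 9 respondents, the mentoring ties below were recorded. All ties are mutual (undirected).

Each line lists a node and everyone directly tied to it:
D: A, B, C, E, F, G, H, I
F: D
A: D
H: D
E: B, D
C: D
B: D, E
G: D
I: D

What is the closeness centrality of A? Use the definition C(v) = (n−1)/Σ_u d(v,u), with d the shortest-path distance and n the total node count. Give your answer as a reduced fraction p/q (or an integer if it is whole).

8/15

Distances from A: B:2, C:2, D:1, E:2, F:2, G:2, H:2, I:2. Sum = 15.
n = 9, so closeness = 8/15.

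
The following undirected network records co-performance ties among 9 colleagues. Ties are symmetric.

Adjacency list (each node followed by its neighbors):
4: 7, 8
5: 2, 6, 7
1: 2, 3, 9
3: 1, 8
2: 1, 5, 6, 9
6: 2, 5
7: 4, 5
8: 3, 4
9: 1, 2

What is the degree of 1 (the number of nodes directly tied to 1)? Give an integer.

1 is directly tied to 2, 3, and 9. That is 3 neighbors, so the degree of 1 is 3.

3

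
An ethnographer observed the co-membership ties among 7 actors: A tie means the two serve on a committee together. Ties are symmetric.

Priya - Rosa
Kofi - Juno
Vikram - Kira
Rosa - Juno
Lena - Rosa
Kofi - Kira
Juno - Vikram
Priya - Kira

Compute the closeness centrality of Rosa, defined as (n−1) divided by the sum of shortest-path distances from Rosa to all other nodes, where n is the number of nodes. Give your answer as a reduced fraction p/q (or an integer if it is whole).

2/3

Distances from Rosa: Juno:1, Kira:2, Kofi:2, Lena:1, Priya:1, Vikram:2. Sum = 9.
n = 7, so closeness = 6/9 = 2/3.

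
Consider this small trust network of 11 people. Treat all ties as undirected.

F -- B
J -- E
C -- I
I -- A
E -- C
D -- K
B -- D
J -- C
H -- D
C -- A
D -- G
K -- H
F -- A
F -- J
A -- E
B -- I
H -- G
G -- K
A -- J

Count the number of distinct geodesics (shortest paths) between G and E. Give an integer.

4

The shortest distance is 5. The length-5 paths are: G–D–B–F–J–E; G–D–B–I–A–E; G–D–B–F–A–E; G–D–B–I–C–E.
That gives 4 distinct shortest paths.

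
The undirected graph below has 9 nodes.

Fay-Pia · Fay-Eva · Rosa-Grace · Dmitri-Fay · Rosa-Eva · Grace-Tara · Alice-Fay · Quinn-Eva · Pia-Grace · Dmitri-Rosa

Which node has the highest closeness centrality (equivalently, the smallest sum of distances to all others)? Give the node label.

Farness (sum of distances to all others) for each node — Alice:20, Dmitri:16, Eva:14, Fay:13, Grace:15, Pia:15, Quinn:21, Rosa:14, Tara:22.
The smallest farness is 13, for Fay, so Fay has the highest closeness.

Fay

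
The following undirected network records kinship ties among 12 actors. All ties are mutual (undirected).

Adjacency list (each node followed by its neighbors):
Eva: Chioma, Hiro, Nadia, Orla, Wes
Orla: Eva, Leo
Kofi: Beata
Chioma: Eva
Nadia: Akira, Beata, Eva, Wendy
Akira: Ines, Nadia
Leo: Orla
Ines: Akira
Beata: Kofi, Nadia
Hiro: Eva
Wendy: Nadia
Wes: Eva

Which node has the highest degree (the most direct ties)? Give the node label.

Degrees — Akira:2, Beata:2, Chioma:1, Eva:5, Hiro:1, Ines:1, Kofi:1, Leo:1, Nadia:4, Orla:2, Wendy:1, Wes:1.
The maximum is 5, attained only by Eva.

Eva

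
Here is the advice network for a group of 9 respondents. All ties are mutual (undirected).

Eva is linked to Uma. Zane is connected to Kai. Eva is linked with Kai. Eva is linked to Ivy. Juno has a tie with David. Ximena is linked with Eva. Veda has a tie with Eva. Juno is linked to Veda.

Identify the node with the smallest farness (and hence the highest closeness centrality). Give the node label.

Eva

Farness (sum of distances to all others) for each node — David:27, Eva:12, Ivy:19, Juno:20, Kai:17, Uma:19, Veda:15, Ximena:19, Zane:24.
The smallest farness is 12, for Eva, so Eva has the highest closeness.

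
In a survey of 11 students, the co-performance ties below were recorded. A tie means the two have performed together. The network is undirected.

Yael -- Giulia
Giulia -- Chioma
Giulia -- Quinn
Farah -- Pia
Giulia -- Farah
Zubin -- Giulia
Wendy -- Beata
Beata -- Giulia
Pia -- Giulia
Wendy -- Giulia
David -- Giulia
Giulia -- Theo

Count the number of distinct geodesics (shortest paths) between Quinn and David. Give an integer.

The shortest distance is 2, and the only length-2 path is Quinn–Giulia–David. So there is exactly 1 shortest path.

1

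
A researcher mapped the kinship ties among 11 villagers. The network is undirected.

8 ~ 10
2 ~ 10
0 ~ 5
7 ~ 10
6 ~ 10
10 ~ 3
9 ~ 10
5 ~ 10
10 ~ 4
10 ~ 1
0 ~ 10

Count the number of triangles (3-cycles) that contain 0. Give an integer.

1

0's neighbors: 5 and 10.
Neighbor pairs that are themselves tied: 0–5–10. Each forms one triangle with 0, for 1 in total.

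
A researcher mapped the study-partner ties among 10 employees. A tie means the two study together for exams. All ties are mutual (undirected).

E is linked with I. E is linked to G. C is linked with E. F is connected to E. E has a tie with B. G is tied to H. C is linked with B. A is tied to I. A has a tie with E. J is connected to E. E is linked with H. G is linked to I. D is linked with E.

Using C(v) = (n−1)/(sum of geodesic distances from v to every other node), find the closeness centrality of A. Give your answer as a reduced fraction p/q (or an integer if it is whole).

Distances from A: B:2, C:2, D:2, E:1, F:2, G:2, H:2, I:1, J:2. Sum = 16.
n = 10, so closeness = 9/16.

9/16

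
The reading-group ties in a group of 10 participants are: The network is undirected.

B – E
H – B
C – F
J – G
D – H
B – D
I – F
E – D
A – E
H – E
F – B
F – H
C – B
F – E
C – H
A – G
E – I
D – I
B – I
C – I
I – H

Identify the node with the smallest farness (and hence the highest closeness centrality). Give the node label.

Farness (sum of distances to all others) for each node — A:17, B:15, C:20, D:17, E:13, F:16, G:23, H:15, I:15, J:31.
The smallest farness is 13, for E, so E has the highest closeness.

E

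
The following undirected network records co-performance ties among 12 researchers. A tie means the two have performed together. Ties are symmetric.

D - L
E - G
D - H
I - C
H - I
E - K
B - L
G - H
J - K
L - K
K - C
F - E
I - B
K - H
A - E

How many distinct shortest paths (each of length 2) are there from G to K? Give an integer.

2

The shortest distance is 2. The length-2 paths are: G–E–K; G–H–K.
That gives 2 distinct shortest paths.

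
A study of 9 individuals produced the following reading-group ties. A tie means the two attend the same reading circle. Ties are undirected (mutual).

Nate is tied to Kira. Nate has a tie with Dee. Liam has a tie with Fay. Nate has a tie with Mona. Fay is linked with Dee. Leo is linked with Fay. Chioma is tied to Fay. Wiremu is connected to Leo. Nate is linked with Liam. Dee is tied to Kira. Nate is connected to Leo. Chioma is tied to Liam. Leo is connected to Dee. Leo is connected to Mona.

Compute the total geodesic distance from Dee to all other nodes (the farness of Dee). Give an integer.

12

Distances from Dee: Chioma:2, Fay:1, Kira:1, Leo:1, Liam:2, Mona:2, Nate:1, Wiremu:2.
Sum = 2 + 1 + 1 + 1 + 2 + 2 + 1 + 2 = 12.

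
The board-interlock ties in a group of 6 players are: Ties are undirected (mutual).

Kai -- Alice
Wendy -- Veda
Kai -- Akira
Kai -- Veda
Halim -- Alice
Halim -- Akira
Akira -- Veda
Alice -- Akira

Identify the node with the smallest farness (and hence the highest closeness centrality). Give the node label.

Akira

Farness (sum of distances to all others) for each node — Akira:6, Alice:8, Halim:9, Kai:7, Veda:7, Wendy:11.
The smallest farness is 6, for Akira, so Akira has the highest closeness.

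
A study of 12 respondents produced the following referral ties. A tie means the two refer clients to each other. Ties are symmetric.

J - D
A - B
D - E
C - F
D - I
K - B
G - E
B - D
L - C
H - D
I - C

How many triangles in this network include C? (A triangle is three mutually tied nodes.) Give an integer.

0

C's neighbors are F, I, and L, but none of them are tied to each other, so no triangle contains C.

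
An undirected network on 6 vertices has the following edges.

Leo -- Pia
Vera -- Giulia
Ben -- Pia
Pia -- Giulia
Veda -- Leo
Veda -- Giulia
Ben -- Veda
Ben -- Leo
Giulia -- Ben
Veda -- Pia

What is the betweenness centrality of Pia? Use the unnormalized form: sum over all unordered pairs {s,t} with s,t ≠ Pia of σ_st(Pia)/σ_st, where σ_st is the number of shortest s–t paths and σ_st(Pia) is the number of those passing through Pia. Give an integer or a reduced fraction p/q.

Pairs whose geodesics pass through Pia — Giulia–Leo: 1/3; Vera–Leo: 1/3.
All other pairs contribute 0.
Summing the contributions gives betweenness(Pia) = 2/3.

2/3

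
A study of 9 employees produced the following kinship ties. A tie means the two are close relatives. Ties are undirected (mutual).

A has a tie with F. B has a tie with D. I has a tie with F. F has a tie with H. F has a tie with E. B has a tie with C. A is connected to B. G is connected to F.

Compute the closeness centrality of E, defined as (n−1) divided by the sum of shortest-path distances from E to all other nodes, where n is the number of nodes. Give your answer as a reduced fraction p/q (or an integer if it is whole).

2/5

Distances from E: A:2, B:3, C:4, D:4, F:1, G:2, H:2, I:2. Sum = 20.
n = 9, so closeness = 8/20 = 2/5.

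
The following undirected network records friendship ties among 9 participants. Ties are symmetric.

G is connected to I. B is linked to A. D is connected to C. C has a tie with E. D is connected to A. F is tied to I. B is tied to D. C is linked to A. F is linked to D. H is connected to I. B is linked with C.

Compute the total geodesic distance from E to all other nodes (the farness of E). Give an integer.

24

Distances from E: A:2, B:2, C:1, D:2, F:3, G:5, H:5, I:4.
Sum = 2 + 2 + 1 + 2 + 3 + 5 + 5 + 4 = 24.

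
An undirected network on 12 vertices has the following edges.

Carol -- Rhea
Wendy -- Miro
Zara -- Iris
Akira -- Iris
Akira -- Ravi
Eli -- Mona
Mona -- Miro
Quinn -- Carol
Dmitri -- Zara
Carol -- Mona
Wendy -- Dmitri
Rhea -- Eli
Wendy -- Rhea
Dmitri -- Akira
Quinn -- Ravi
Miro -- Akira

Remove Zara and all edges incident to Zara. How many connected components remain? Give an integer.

1

Zara's neighbors (Dmitri and Iris) remain reachable from one another through other ties, so the rest of the network stays in one piece.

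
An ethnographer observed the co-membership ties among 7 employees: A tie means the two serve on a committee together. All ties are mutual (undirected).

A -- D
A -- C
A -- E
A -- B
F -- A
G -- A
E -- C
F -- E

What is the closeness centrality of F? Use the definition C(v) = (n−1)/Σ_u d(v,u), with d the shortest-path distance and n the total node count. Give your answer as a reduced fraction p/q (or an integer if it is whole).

Distances from F: A:1, B:2, C:2, D:2, E:1, G:2. Sum = 10.
n = 7, so closeness = 6/10 = 3/5.

3/5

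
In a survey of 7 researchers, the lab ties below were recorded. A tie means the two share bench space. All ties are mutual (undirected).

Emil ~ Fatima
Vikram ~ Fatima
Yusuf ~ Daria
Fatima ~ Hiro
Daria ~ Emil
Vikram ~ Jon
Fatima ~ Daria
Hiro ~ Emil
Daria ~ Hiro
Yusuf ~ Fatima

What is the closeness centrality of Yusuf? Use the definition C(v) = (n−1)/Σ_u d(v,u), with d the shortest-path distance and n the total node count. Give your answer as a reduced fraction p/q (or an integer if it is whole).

6/11

Distances from Yusuf: Daria:1, Emil:2, Fatima:1, Hiro:2, Jon:3, Vikram:2. Sum = 11.
n = 7, so closeness = 6/11.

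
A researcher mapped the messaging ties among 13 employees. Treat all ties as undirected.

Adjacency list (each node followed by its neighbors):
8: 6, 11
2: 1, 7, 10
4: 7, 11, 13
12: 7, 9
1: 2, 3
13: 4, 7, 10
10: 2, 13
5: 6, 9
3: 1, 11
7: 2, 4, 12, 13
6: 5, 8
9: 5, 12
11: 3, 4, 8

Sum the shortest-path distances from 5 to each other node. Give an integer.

38

Distances from 5: 1:5, 2:4, 3:4, 4:4, 6:1, 7:3, 8:2, 9:1, 10:5, 11:3, 12:2, 13:4.
Sum = 5 + 4 + 4 + 4 + 1 + 3 + 2 + 1 + 5 + 3 + 2 + 4 = 38.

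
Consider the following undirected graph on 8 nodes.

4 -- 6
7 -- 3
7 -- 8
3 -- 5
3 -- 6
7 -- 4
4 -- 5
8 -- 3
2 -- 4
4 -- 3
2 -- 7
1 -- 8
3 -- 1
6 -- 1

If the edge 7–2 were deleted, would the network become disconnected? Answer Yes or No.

Even without that edge, 7 still reaches 2 via 7 – 4 – 2, so the network stays connected. Not a bridge.

No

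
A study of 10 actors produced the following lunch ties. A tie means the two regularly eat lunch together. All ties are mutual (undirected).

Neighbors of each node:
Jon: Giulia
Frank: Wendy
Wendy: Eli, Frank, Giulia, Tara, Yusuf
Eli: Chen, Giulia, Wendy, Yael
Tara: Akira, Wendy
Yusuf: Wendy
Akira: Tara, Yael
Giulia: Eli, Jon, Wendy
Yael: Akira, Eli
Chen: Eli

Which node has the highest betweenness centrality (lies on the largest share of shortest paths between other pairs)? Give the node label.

Unnormalized betweenness of each node: Akira:1, Chen:0, Eli:14, Frank:0, Giulia:8, Jon:0, Tara:4, Wendy:20, Yael:3, Yusuf:0.
Wendy has the largest value, 20, making it the main broker — the node through which the most shortest paths run.

Wendy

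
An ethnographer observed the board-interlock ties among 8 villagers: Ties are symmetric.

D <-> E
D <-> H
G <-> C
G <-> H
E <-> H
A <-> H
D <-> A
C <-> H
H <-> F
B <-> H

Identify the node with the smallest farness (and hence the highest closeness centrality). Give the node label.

H

Farness (sum of distances to all others) for each node — A:12, B:13, C:12, D:11, E:12, F:13, G:12, H:7.
The smallest farness is 7, for H, so H has the highest closeness.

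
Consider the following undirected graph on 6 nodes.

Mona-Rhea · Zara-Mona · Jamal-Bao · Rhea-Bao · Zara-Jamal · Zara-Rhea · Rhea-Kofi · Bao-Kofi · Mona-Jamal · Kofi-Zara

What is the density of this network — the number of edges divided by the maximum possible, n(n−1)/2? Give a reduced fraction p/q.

There are 10 edges and 6 nodes, so the maximum possible is C(6,2) = 15.
Density = 10/15 = 2/3.

2/3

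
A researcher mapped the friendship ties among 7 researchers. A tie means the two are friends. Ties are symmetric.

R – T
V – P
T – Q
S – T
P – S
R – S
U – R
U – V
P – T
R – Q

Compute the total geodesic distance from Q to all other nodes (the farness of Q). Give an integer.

11

Distances from Q: P:2, R:1, S:2, T:1, U:2, V:3.
Sum = 2 + 1 + 2 + 1 + 2 + 3 = 11.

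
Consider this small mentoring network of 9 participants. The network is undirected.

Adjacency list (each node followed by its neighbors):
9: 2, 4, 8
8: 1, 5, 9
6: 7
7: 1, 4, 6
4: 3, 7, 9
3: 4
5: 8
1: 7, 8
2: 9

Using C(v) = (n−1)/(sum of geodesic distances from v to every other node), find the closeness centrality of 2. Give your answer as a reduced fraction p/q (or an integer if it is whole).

Distances from 2: 1:3, 3:3, 4:2, 5:3, 6:4, 7:3, 8:2, 9:1. Sum = 21.
n = 9, so closeness = 8/21.

8/21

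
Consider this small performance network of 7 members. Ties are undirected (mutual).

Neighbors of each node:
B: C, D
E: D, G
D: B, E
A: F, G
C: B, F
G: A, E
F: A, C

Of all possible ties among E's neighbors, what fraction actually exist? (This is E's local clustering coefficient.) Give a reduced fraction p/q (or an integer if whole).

E's neighbors: D and G (k = 2).
Possible neighbor pairs: C(2,2) = 1. Edges among them: none → e = 0.
Clustering(E) = 0/1.

0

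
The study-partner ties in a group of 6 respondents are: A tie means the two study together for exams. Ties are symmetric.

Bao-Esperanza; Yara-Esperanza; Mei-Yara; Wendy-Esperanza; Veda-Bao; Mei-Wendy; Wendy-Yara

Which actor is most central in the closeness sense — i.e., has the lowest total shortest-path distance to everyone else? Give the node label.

Farness (sum of distances to all others) for each node — Bao:9, Esperanza:7, Mei:11, Veda:13, Wendy:8, Yara:8.
The smallest farness is 7, for Esperanza, so Esperanza has the highest closeness.

Esperanza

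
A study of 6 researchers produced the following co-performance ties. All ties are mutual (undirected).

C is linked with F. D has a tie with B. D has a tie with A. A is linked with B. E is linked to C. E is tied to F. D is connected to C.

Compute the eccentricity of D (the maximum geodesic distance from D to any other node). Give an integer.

2

Distances from D: A:1, B:1, C:1, E:2, F:2.
The largest is 2 (to E and F), so the eccentricity of D is 2.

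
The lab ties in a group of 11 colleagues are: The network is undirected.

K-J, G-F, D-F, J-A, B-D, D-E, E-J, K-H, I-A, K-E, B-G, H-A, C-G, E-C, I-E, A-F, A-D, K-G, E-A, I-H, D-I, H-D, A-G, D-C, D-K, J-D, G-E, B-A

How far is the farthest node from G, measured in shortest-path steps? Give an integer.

Distances from G: A:1, B:1, C:1, D:2, E:1, F:1, H:2, I:2, J:2, K:1.
The largest is 2 (to D, I, J, and H), so the eccentricity of G is 2.

2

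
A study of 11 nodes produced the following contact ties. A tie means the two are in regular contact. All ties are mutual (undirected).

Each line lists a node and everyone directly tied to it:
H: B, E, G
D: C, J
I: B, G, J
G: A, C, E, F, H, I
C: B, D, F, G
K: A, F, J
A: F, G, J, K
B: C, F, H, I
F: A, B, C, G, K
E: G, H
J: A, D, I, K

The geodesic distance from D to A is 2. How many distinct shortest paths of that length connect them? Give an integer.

The shortest distance is 2, and the only length-2 path is D–J–A. So there is exactly 1 shortest path.

1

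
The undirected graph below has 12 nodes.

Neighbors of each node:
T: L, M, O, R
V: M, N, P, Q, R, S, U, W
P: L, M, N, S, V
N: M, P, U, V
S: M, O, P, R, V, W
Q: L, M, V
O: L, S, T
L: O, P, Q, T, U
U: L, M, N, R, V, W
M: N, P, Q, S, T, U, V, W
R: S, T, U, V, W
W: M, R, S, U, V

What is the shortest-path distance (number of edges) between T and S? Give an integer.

2

One shortest route is T – M – S, which uses 2 edges, and T and S are not directly tied, so nothing shorter exists. So d(T,S) = 2.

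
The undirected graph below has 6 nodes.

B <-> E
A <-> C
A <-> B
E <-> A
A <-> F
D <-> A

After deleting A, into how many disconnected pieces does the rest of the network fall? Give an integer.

4

Without A, the remaining ties split the others into: {C}; {B, E}; {F}; {D}.
That's 4 separate components.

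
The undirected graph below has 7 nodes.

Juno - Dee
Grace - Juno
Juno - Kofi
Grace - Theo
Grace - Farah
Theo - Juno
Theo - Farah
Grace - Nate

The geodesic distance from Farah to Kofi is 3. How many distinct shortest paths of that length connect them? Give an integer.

2

The shortest distance is 3. The length-3 paths are: Farah–Grace–Juno–Kofi; Farah–Theo–Juno–Kofi.
That gives 2 distinct shortest paths.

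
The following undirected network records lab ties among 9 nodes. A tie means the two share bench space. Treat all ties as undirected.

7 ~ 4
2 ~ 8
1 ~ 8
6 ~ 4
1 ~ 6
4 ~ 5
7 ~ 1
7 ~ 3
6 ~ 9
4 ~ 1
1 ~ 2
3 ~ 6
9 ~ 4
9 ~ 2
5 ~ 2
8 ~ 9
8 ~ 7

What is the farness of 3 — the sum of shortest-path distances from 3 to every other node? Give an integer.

Distances from 3: 1:2, 2:3, 4:2, 5:3, 6:1, 7:1, 8:2, 9:2.
Sum = 2 + 3 + 2 + 3 + 1 + 1 + 2 + 2 = 16.

16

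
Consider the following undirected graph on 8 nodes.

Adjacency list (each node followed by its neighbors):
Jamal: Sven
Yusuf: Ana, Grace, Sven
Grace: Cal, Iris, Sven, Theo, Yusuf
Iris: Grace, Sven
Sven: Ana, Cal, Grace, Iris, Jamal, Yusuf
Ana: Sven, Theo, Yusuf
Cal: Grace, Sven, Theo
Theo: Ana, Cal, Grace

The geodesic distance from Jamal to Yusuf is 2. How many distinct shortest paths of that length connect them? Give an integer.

The shortest distance is 2, and the only length-2 path is Jamal–Sven–Yusuf. So there is exactly 1 shortest path.

1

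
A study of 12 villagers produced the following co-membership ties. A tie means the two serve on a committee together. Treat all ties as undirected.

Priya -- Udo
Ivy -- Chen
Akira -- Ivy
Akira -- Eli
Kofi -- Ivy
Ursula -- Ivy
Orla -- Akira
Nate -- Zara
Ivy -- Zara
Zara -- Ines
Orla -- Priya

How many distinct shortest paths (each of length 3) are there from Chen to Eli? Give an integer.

1

The shortest distance is 3, and the only length-3 path is Chen–Ivy–Akira–Eli. So there is exactly 1 shortest path.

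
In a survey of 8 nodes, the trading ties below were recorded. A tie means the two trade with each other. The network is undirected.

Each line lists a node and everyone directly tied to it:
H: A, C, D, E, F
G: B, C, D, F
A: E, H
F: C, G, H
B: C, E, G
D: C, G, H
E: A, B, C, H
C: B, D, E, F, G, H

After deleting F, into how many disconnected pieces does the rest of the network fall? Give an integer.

F's neighbors (C, G, and H) remain reachable from one another through other ties, so the rest of the network stays in one piece.

1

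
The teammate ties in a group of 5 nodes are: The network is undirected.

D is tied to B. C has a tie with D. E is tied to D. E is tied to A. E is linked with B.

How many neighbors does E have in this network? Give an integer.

E is directly tied to A, B, and D. That is 3 neighbors, so the degree of E is 3.

3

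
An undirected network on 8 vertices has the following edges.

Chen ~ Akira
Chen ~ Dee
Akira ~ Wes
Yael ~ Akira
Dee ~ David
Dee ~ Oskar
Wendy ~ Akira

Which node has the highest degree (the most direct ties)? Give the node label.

Akira

Degrees — Akira:4, Chen:2, David:1, Dee:3, Oskar:1, Wendy:1, Wes:1, Yael:1.
The maximum is 4, attained only by Akira.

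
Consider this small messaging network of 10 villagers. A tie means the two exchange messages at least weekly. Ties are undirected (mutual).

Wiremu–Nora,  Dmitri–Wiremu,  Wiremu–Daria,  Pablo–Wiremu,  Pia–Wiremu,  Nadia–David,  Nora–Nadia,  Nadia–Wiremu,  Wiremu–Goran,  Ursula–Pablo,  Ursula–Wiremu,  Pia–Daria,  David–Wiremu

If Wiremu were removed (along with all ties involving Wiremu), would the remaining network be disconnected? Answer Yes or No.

Yes

Removing Wiremu leaves {Dmitri} with no path to {Goran}, so the network splits into 5 components. Wiremu is a cut vertex.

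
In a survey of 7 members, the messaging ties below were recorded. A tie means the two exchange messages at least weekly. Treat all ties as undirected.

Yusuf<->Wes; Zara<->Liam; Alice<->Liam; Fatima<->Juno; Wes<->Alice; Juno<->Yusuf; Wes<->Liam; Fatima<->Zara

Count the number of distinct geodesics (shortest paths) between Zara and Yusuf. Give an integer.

2

The shortest distance is 3. The length-3 paths are: Zara–Fatima–Juno–Yusuf; Zara–Liam–Wes–Yusuf.
That gives 2 distinct shortest paths.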